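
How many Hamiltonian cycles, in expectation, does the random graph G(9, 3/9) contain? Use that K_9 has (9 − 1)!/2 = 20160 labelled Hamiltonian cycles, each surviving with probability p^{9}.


K_9 has (9 − 1)!/2 = 20160 labelled Hamiltonian cycles.
For each such Hamiltonian cycle H, let X_H = 1 if all 9 edges of H are present in G. Then P[X_H = 1] = p^{9} = (1/3)^{9} = 1/19683.
Summing the indicators: E[X] = Σ_H E[X_H] = 20160 · p^{9} = 20160 · 1/19683 = 2240/2187.
Numerically: E[X] ≈ 1.02423.

E[X] = 20160 · (1/3)^{9} = 2240/2187 ≈ 1.02423.


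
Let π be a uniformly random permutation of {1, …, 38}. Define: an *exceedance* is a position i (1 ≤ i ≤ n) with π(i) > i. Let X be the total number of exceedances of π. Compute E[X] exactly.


Write X = Σ_{i=1}^{38} X_i, where X_i = 1_{π(i) > i}.
For each fixed i, π(i) is uniform over {1, …, 38} (marginal of a uniform permutation), so P[π(i) > i] = (n − i)/n. Summing: Σ_{i=1}^{38} (n − i)/n = (0 + 1 + … + 37)/38 = 38(38 − 1)/(2·38) = (38 − 1)/2.
Hence E[X] = Σ_{i=1}^{38} (38 − i)/38 = 37/2 ≈ 18.50000.

E[X] = 37/2 = 18.50000.


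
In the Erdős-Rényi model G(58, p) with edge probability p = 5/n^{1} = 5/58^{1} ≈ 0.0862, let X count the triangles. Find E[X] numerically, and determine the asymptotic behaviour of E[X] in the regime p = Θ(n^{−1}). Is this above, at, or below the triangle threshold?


Number of potential triangles: C(58, 3) = 30856.
Each occurs with probability p³ ≈ (0.0862)³ ≈ 6.40658e-04.
By linearity: E[X] = C(58, 3)·p³ ≈ 30856 · 6.40658e-04 ≈ 19.768.
Here α = 1, so p = 5/n is exactly at the triangle threshold p ~ 1/n. Asymptotically E[X] → c³/6 = 5³/6 = 125/6 ≈ 20.833, a bounded constant. In this regime the triangle count is asymptotically Poisson(c³/6).

E[X] ≈ 19.768; in regime p = Θ(1/n^{1}) E[X] stays bounded (at the triangle threshold p ~ 1/n).


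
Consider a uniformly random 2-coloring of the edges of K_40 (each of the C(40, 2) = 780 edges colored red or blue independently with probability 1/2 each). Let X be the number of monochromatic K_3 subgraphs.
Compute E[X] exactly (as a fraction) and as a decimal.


Let X = Σ_S X_S over the C(40, 3) = 9880 subsets S of size 3, where X_S = 1 if the K_3 on S is monochromatic.
For a fixed S, the K_3 on S has C(3, 2) = 3 edges. P[all 3 edges red] = (1/2)^3, and likewise for blue, so P[monochromatic] = 2·(1/2)^3 = 2^{1 − 3} = 1/4.
Summing: E[X] = C(40, 3) · 2^{1 − 3} = 9880 · 1/4 = 2470.
Numerically: E[X] ≈ 2470.000.

E[X] = C(40,3)·2^(1−C(3,2)) = 2470 ≈ 2470.000.


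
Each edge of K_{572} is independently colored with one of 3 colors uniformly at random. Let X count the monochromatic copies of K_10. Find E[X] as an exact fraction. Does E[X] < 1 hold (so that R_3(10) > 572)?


E[X] = C(572, 10) · 3^{1 − 45} = 954640815642161682606 · 3^{−44} = 954640815642161682606/984770902183611232881.
As a reduced fraction: E[X] = 106071201738017964734/109418989131512359209 ≈ 0.96940.
Is E[X] < 1? YES.
Since E[X] < 1, there exists a 3-coloring of K_{572} with no monochromatic K_10; hence R_3(10) > 572.

E[X] = 106071201738017964734/109418989131512359209 ≈ 0.96940; E[X] < 1, so R_3(10) > 572.


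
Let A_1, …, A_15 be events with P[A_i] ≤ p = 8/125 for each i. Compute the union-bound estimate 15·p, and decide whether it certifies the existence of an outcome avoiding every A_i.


Union bound: P[∪_{i=1}^{15} A_i] ≤ Σ_i P[A_i] ≤ 15·p = 15·(8/125) = 24/25.
Numerically: 24/25 ≈ 0.96000.
Is 24/25 < 1? YES.
Since P[∪ A_i] ≤ 24/25 < 1, the complement has P[∩ A_i^c] ≥ 1 − 24/25 = 1/25 > 0, so some outcome avoids every A_i.

15·p = 24/25 ≈ 0.96000; existence CERTIFIED by the union bound.


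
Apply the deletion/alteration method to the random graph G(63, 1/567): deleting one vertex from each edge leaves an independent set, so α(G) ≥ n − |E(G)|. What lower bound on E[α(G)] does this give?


E[|E(G)|] = C(63, 2)·p = 1953 · (1/567) = 31/9.
E[α(G)] ≥ n − E[|E(G)|] = 63 − 31/9 = 536/9.
Numerically: ≈ 59.55556.
(This is only a lower bound; the true E[α(G)] may be larger.)

E[α(G)] ≥ 536/9 ≈ 59.55556.


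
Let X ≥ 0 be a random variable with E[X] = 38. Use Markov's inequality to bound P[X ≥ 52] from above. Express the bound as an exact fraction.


μ = E[X] = 38, a = 52.
Markov: P[X ≥ 52] ≤ μ/a = (38)/52 = 19/26.
Numerically: ≈ 0.73077.
(Since a = 52 > μ = 38.00000, the bound 19/26 is < 1 and informative.)

P[X ≥ 52] ≤ 19/26 ≈ 0.73077.


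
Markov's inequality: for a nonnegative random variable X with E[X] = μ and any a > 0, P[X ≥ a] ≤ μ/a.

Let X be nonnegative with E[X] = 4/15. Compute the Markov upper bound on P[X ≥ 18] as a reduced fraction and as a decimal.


μ = E[X] = 4/15, a = 18.
Markov: P[X ≥ 18] ≤ μ/a = (4/15)/18 = 2/135.
Numerically: ≈ 0.015.
(Since a = 18 > μ = 0.267, the bound 2/135 is < 1 and informative.)

P[X ≥ 18] ≤ 2/135 ≈ 0.015.


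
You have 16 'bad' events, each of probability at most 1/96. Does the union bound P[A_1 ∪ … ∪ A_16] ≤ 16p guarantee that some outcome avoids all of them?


Union bound: P[∪_{i=1}^{16} A_i] ≤ Σ_i P[A_i] ≤ 16·p = 16·(1/96) = 1/6.
Numerically: 1/6 ≈ 0.166667.
Is 1/6 < 1? YES.
Since P[∪ A_i] ≤ 1/6 < 1, the complement has P[∩ A_i^c] ≥ 1 − 1/6 = 5/6 > 0, so some outcome avoids every A_i.

16·p = 1/6 ≈ 0.166667; existence CERTIFIED by the union bound.


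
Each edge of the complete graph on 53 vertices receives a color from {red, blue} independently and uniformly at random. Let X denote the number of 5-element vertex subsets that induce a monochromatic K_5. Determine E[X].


Let X = Σ_S X_S over the C(53, 5) = 2869685 subsets S of size 5, where X_S = 1 if the K_5 on S is monochromatic.
For a fixed S, the K_5 on S has C(5, 2) = 10 edges. P[all 10 edges red] = (1/2)^10, and likewise for blue, so P[monochromatic] = 2·(1/2)^10 = 2^{1 − 10} = 1/512.
By linearity: E[X] = C(53, 5) · 2^{1 − 10} = 2869685 · 1/512 = 2869685/512.
Numerically: E[X] ≈ 5604.853516.

E[X] = C(53,5)·2^(1−C(5,2)) = 2869685/512 ≈ 5604.853516.


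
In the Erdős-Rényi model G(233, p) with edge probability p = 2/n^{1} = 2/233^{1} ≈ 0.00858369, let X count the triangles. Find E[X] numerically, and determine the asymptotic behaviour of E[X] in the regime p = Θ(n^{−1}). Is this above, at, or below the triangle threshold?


Number of potential triangles: C(233, 3) = 2081156.
Each occurs with probability p³ ≈ (0.00858369)³ ≈ 6.32444214e-07.
By linearity: E[X] = C(233, 3)·p³ ≈ 2081156 · 6.32444214e-07 ≈ 1.316215.
Here α = 1, so p = 2/n is exactly at the triangle threshold p ~ 1/n. Asymptotically E[X] → c³/6 = 2³/6 = 4/3 ≈ 1.333333, a bounded constant. In this regime the triangle count is asymptotically Poisson(c³/6).

E[X] ≈ 1.316215; in regime p = Θ(1/n^{1}) E[X] stays bounded (at the triangle threshold p ~ 1/n).


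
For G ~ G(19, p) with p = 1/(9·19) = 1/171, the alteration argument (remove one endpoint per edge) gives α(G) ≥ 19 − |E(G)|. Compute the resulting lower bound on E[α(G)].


E[|E(G)|] = C(19, 2)·p = 171 · (1/171) = 1.
E[α(G)] ≥ n − E[|E(G)|] = 19 − 1 = 18.
Numerically: ≈ 18.000.
(This is only a lower bound; the true E[α(G)] may be larger.)

E[α(G)] ≥ 18 ≈ 18.000.


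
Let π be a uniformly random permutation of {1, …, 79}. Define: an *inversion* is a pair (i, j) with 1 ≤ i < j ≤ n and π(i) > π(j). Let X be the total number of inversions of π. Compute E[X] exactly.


Write X = Σ X_I over the C(79, 2) = 3081 pairs i < j, with X_I the indicator of one inversion.
There are 3081 indicators.
For each fixed pair i < j, the values π(i) and π(j) are two distinct elements of {1, …, 79} in uniformly random order; by symmetry P[π(i) > π(j)] = 1/2.
By linearity: E[X] = 3081 · (1/2) = C(79, 2) · (1/2) = 3081/2 = 3081/2 ≈ 1540.5000.

E[X] = 3081/2 = 1540.5000.


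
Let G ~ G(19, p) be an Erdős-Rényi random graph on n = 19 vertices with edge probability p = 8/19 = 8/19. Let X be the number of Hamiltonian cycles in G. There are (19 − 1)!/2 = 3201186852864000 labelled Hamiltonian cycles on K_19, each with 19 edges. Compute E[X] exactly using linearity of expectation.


K_19 has (19 − 1)!/2 = 3201186852864000 labelled Hamiltonian cycles.
For each such Hamiltonian cycle H, let X_H = 1 if all 19 edges of H are present in G. Then P[X_H = 1] = p^{19} = (8/19)^{19} = 144115188075855872/1978419655660313589123979.
By linearity of expectation: E[X] = Σ_H E[X_H] = 3201186852864000 · p^{19} = 3201186852864000 · 144115188075855872/1978419655660313589123979 = 461339645366452518590934417408000/1978419655660313589123979.
Numerically: E[X] ≈ 2.33186e+08.

E[X] = 3201186852864000 · (8/19)^{19} = 461339645366452518590934417408000/1978419655660313589123979 ≈ 2.33186e+08.


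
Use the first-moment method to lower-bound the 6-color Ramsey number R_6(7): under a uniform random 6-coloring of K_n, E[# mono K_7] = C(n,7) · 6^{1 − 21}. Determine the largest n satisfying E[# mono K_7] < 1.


We need C(n, 7) · 6^{1 − 21} < 1, i.e. C(n, 7) < 6^{21 − 1} = 3656158440062976.
Check values of n near the boundary:
  n = 564: C(564, 7) = 3469685994423792; 3469685994423792 < 3656158440062976? YES
  n = 565: C(565, 7) = 3513212521235560; 3513212521235560 < 3656158440062976? YES
  n = 566: C(566, 7) = 3557206237959440; 3557206237959440 < 3656158440062976? YES
  n = 567: C(567, 7) = 3601671315933933; 3601671315933933 < 3656158440062976? YES
  n = 568: C(568, 7) = 3646611956239704; 3646611956239704 < 3656158440062976? YES
  n = 569: C(569, 7) = 3692032389858348; 3692032389858348 < 3656158440062976? NO
The largest n with C(n, 7) < 3656158440062976 is n = 568 (where E[X] = 16882462760369/16926659444736 ≈ 0.99739). Hence R_6(7) > 568, i.e. R_6(7) ≥ 569.

Largest n = 568; hence R_6(7) > 568.


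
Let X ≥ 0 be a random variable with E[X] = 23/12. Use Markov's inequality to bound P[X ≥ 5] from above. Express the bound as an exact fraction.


μ = E[X] = 23/12, a = 5.
Markov: P[X ≥ 5] ≤ μ/a = (23/12)/5 = 23/60.
Numerically: ≈ 0.38333.
(Since a = 5 > μ = 1.91667, the bound 23/60 is < 1 and informative.)

P[X ≥ 5] ≤ 23/60 ≈ 0.38333.


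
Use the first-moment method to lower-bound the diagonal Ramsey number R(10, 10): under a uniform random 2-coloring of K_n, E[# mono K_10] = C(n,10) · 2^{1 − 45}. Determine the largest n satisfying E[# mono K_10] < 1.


We need C(n, 10) · 2^{1 − 45} < 1, i.e. C(n, 10) < 2^{45 − 1} = 17592186044416.
Check values of n near the boundary:
  n = 97: C(97, 10) = 12576469727536; 12576469727536 < 17592186044416? YES
  n = 98: C(98, 10) = 14005614014756; 14005614014756 < 17592186044416? YES
  n = 99: C(99, 10) = 15579278510796; 15579278510796 < 17592186044416? YES
  n = 100: C(100, 10) = 17310309456440; 17310309456440 < 17592186044416? YES
  n = 101: C(101, 10) = 19212541264840; 19212541264840 < 17592186044416? NO
The largest n with C(n, 10) < 17592186044416 is n = 100 (where E[X] = 2163788682055/2199023255552 ≈ 0.984). Hence R(10, 10) > 100, i.e. R(10, 10) ≥ 101.

Largest n = 100; hence R(10, 10) > 100.


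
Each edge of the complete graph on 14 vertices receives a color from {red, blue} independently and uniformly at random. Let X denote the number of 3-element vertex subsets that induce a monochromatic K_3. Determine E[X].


Let X = Σ_S X_S over the C(14, 3) = 364 subsets S of size 3, where X_S = 1 if the K_3 on S is monochromatic.
For a fixed S, the K_3 on S has C(3, 2) = 3 edges. P[all 3 edges red] = (1/2)^3, and likewise for blue, so P[monochromatic] = 2·(1/2)^3 = 2^{1 − 3} = 1/4.
Summing: E[X] = C(14, 3) · 2^{1 − 3} = 364 · 1/4 = 91.
Numerically: E[X] ≈ 91.000000.

E[X] = C(14,3)·2^(1−C(3,2)) = 91 ≈ 91.000000.


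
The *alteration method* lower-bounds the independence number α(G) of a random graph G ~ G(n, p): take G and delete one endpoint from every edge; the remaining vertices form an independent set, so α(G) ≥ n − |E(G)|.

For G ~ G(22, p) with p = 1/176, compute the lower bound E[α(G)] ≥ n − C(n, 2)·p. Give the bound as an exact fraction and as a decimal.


E[|E(G)|] = C(22, 2)·p = 231 · (1/176) = 21/16.
E[α(G)] ≥ n − E[|E(G)|] = 22 − 21/16 = 331/16.
Numerically: ≈ 20.688.
(This is only a lower bound; the true E[α(G)] may be larger.)

E[α(G)] ≥ 331/16 ≈ 20.688.


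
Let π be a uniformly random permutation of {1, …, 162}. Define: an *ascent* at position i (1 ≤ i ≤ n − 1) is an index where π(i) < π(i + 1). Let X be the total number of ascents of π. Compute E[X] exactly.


Write X = Σ X_I over i = 1, …, 161, with X_I the indicator of one ascent.
There are 161 indicators.
For each fixed i, the pair (π(i), π(i+1)) is a uniformly random ordered pair of distinct values from {1, …, 162}; by symmetry P[π(i) < π(i+1)] = 1/2.
By linearity: E[X] = 161 · (1/2) = (162 − 1) · (1/2) = 161/2 ≈ 80.50000.

E[X] = 161/2 = 80.50000.


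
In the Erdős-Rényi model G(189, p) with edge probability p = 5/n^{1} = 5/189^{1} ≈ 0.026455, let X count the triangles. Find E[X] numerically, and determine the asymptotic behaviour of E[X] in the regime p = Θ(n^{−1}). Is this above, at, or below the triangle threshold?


Number of potential triangles: C(189, 3) = 1107414.
Each occurs with probability p³ ≈ (0.026455)³ ≈ 1.85150377e-05.
By linearity: E[X] = C(189, 3)·p³ ≈ 1107414 · 1.85150377e-05 ≈ 20.503812.
Here α = 1, so p = 5/n is exactly at the triangle threshold p ~ 1/n. Asymptotically E[X] → c³/6 = 5³/6 = 125/6 ≈ 20.833333, a bounded constant. In this regime the triangle count is asymptotically Poisson(c³/6).

E[X] ≈ 20.503812; in regime p = Θ(1/n^{1}) E[X] stays bounded (at the triangle threshold p ~ 1/n).


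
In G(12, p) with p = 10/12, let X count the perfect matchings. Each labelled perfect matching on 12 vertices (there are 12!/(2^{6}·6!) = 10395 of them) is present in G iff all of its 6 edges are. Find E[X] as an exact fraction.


K_12 has 12!/(2^{6}·6!) = 10395 labelled perfect matchings.
For each such perfect matching H, let X_H = 1 if all 6 edges of H are present in G. Then P[X_H = 1] = p^{6} = (5/6)^{6} = 15625/46656.
By linearity of expectation: E[X] = Σ_H E[X_H] = 10395 · p^{6} = 10395 · 15625/46656 = 6015625/1728.
Numerically: E[X] ≈ 3481.3.

E[X] = 10395 · (5/6)^{6} = 6015625/1728 ≈ 3481.3.


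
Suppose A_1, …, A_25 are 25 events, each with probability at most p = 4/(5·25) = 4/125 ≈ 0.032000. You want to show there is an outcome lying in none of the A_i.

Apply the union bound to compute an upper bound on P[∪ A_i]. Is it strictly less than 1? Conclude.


Union bound: P[∪_{i=1}^{25} A_i] ≤ Σ_i P[A_i] ≤ 25·p = 25·(4/125) = 4/5.
Numerically: 4/5 ≈ 0.800000.
Is 4/5 < 1? YES.
Since P[∪ A_i] ≤ 4/5 < 1, the complement has P[∩ A_i^c] ≥ 1 − 4/5 = 1/5 > 0, so some outcome avoids every A_i.

25·p = 4/5 ≈ 0.800000; existence CERTIFIED by the union bound.


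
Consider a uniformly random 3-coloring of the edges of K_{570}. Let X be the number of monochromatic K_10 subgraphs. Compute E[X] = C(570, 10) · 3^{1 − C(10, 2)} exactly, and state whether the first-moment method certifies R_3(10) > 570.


E[X] = C(570, 10) · 3^{1 − 45} = 921524823451961408691 · 3^{−44} = 921524823451961408691/984770902183611232881.
As a reduced fraction: E[X] = 34130549016739311433/36472996377170786403 ≈ 0.935776.
Is E[X] < 1? YES.
Since E[X] < 1, there exists a 3-coloring of K_{570} with no monochromatic K_10; hence R_3(10) > 570.

E[X] = 34130549016739311433/36472996377170786403 ≈ 0.935776; E[X] < 1, so R_3(10) > 570.


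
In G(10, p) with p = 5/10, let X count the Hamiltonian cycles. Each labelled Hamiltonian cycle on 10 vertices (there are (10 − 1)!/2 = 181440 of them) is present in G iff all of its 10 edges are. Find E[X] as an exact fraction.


K_10 has (10 − 1)!/2 = 181440 labelled Hamiltonian cycles.
For each such Hamiltonian cycle H, let X_H = 1 if all 10 edges of H are present in G. Then P[X_H = 1] = p^{10} = (1/2)^{10} = 1/1024.
By linearity: E[X] = Σ_H E[X_H] = 181440 · p^{10} = 181440 · 1/1024 = 2835/16.
Numerically: E[X] ≈ 177.

E[X] = 181440 · (1/2)^{10} = 2835/16 ≈ 177.


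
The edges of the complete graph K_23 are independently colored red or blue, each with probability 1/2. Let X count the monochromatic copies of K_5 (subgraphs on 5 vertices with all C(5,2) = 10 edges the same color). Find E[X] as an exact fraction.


Let X = Σ_S X_S over the C(23, 5) = 33649 subsets S of size 5, where X_S = 1 if the K_5 on S is monochromatic.
For a fixed S, the K_5 on S has C(5, 2) = 10 edges. P[all 10 edges red] = (1/2)^10, and likewise for blue, so P[monochromatic] = 2·(1/2)^10 = 2^{1 − 10} = 1/512.
Summing: E[X] = C(23, 5) · 2^{1 − 10} = 33649 · 1/512 = 33649/512.
Numerically: E[X] ≈ 65.720703.

E[X] = C(23,5)·2^(1−C(5,2)) = 33649/512 ≈ 65.720703.


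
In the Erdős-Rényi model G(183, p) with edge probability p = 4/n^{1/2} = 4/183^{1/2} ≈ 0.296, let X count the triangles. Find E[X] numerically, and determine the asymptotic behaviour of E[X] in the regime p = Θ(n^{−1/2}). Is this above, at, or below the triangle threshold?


Number of potential triangles: C(183, 3) = 1004731.
Each occurs with probability p³ ≈ (0.296)³ ≈ 2.58525e-02.
By linearity: E[X] = C(183, 3)·p³ ≈ 1004731 · 2.58525e-02 ≈ 25974.856.
Since α = 1/2 < 1, p = c/n^{1/2} ≫ 1/n is above the triangle threshold p ~ 1/n. Asymptotically E[X] ~ (c³/6)·n^{3(1−α)} = (4³/6)·n^{1.5} → ∞; triangles are abundant w.h.p.

E[X] ≈ 25974.856; in regime p = Θ(1/n^{1/2}) E[X] diverges (above the triangle threshold p ~ 1/n).


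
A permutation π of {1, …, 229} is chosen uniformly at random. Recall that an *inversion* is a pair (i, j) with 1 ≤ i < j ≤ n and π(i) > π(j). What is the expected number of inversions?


Write X = Σ X_I over the C(229, 2) = 26106 pairs i < j, with X_I the indicator of one inversion.
There are 26106 indicators.
For each fixed pair i < j, the values π(i) and π(j) are two distinct elements of {1, …, 229} in uniformly random order; by symmetry P[π(i) > π(j)] = 1/2.
By linearity: E[X] = 26106 · (1/2) = C(229, 2) · (1/2) = 26106/2 = 13053 ≈ 13053.000.

E[X] = 13053 = 13053.000.


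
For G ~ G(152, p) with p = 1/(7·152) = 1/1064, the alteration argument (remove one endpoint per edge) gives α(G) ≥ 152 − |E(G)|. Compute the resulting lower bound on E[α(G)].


E[|E(G)|] = C(152, 2)·p = 11476 · (1/1064) = 151/14.
E[α(G)] ≥ n − E[|E(G)|] = 152 − 151/14 = 1977/14.
Numerically: ≈ 141.21429.
(This is only a lower bound; the true E[α(G)] may be larger.)

E[α(G)] ≥ 1977/14 ≈ 141.21429.


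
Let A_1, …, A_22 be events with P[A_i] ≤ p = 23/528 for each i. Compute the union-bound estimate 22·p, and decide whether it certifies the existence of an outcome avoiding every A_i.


Union bound: P[∪_{i=1}^{22} A_i] ≤ Σ_i P[A_i] ≤ 22·p = 22·(23/528) = 23/24.
Numerically: 23/24 ≈ 0.958333.
Is 23/24 < 1? YES.
Since P[∪ A_i] ≤ 23/24 < 1, the complement has P[∩ A_i^c] ≥ 1 − 23/24 = 1/24 > 0, so some outcome avoids every A_i.

22·p = 23/24 ≈ 0.958333; existence CERTIFIED by the union bound.


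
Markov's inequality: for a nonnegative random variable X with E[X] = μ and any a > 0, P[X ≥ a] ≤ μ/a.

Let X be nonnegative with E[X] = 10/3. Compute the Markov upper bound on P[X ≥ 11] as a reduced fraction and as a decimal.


μ = E[X] = 10/3, a = 11.
Markov: P[X ≥ 11] ≤ μ/a = (10/3)/11 = 10/33.
Numerically: ≈ 0.303030.
(Since a = 11 > μ = 3.333333, the bound 10/33 is < 1 and informative.)

P[X ≥ 11] ≤ 10/33 ≈ 0.303030.


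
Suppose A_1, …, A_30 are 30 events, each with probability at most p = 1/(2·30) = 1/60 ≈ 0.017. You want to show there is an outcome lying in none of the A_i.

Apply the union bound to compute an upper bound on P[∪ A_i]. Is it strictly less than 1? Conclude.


Union bound: P[∪_{i=1}^{30} A_i] ≤ Σ_i P[A_i] ≤ 30·p = 30·(1/60) = 1/2.
Numerically: 1/2 ≈ 0.500.
Is 1/2 < 1? YES.
Since P[∪ A_i] ≤ 1/2 < 1, the complement has P[∩ A_i^c] ≥ 1 − 1/2 = 1/2 > 0, so some outcome avoids every A_i.

30·p = 1/2 ≈ 0.500; existence CERTIFIED by the union bound.


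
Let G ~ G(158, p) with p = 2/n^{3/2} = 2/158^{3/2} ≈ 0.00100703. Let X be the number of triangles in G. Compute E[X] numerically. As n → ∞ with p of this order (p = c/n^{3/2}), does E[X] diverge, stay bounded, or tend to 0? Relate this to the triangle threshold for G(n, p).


Number of potential triangles: C(158, 3) = 644956.
Each occurs with probability p³ ≈ (0.00100703)³ ≈ 1.02125241e-09.
By linearity: E[X] = C(158, 3)·p³ ≈ 644956 · 1.02125241e-09 ≈ 0.000659.
Since α = 3/2 > 1, p = c/n^{3/2} = o(1/n) is below the triangle threshold p ~ 1/n. Asymptotically E[X] ~ (c³/6)·n^{3(1−α)} = (2³/6)·n^{-1.5} → 0, so by Markov's inequality G has no triangles w.h.p.

E[X] ≈ 0.000659; in regime p = Θ(1/n^{3/2}) E[X] tends to 0 (below the triangle threshold p ~ 1/n).


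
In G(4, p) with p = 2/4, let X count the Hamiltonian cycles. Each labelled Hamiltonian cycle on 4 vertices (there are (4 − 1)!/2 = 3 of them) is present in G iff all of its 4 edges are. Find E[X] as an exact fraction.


K_4 has (4 − 1)!/2 = 3 labelled Hamiltonian cycles.
For each such Hamiltonian cycle H, let X_H = 1 if all 4 edges of H are present in G. Then P[X_H = 1] = p^{4} = (1/2)^{4} = 1/16.
By linearity of expectation: E[X] = Σ_H E[X_H] = 3 · p^{4} = 3 · 1/16 = 3/16.
Numerically: E[X] ≈ 0.188.

E[X] = 3 · (1/2)^{4} = 3/16 ≈ 0.188.


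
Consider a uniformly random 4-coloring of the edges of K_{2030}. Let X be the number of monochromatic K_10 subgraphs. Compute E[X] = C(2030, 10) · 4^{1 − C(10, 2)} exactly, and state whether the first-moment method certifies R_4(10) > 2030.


E[X] = C(2030, 10) · 4^{1 − 45} = 320298626039392096327195965 · 4^{−44} = 320298626039392096327195965/309485009821345068724781056.
As a reduced fraction: E[X] = 320298626039392096327195965/309485009821345068724781056 ≈ 1.0349407.
Is E[X] < 1? NO.
Since E[X] ≥ 1, the first-moment bound is inconclusive at n = 2030; it does NOT by itself certify R_4(10) > 2030.

E[X] = 320298626039392096327195965/309485009821345068724781056 ≈ 1.0349407; E[X] ≥ 1; first-moment method inconclusive here.


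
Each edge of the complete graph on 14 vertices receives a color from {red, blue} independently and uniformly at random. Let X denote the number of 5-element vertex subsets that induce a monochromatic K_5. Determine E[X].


Let X = Σ_S X_S over the C(14, 5) = 2002 subsets S of size 5, where X_S = 1 if the K_5 on S is monochromatic.
For a fixed S, the K_5 on S has C(5, 2) = 10 edges. P[all 10 edges red] = (1/2)^10, and likewise for blue, so P[monochromatic] = 2·(1/2)^10 = 2^{1 − 10} = 1/512.
By linearity of expectation: E[X] = C(14, 5) · 2^{1 − 10} = 2002 · 1/512 = 1001/256.
Numerically: E[X] ≈ 3.910.

E[X] = C(14,5)·2^(1−C(5,2)) = 1001/256 ≈ 3.910.


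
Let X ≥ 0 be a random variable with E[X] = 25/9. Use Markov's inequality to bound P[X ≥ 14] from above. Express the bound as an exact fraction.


μ = E[X] = 25/9, a = 14.
Markov: P[X ≥ 14] ≤ μ/a = (25/9)/14 = 25/126.
Numerically: ≈ 0.1984.
(Since a = 14 > μ = 2.7778, the bound 25/126 is < 1 and informative.)

P[X ≥ 14] ≤ 25/126 ≈ 0.1984.


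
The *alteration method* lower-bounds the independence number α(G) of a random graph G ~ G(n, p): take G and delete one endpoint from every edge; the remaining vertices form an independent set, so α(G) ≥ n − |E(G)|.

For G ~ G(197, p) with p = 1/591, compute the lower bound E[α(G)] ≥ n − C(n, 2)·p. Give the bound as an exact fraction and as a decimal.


E[|E(G)|] = C(197, 2)·p = 19306 · (1/591) = 98/3.
E[α(G)] ≥ n − E[|E(G)|] = 197 − 98/3 = 493/3.
Numerically: ≈ 164.333.
(This is only a lower bound; the true E[α(G)] may be larger.)

E[α(G)] ≥ 493/3 ≈ 164.333.


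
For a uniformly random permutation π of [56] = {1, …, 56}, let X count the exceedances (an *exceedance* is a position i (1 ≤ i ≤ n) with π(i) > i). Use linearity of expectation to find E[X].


Write X = Σ_{i=1}^{56} X_i, where X_i = 1_{π(i) > i}.
For each fixed i, π(i) is uniform over {1, …, 56} (marginal of a uniform permutation), so P[π(i) > i] = (n − i)/n. Summing: Σ_{i=1}^{56} (n − i)/n = (0 + 1 + … + 55)/56 = 56(56 − 1)/(2·56) = (56 − 1)/2.
Hence E[X] = Σ_{i=1}^{56} (56 − i)/56 = 55/2 ≈ 27.500.

E[X] = 55/2 = 27.500.


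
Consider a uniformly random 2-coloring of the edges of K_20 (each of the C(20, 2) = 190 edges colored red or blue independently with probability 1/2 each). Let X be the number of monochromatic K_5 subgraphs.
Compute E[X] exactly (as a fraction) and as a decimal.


Let X = Σ_S X_S over the C(20, 5) = 15504 subsets S of size 5, where X_S = 1 if the K_5 on S is monochromatic.
For a fixed S, the K_5 on S has C(5, 2) = 10 edges. P[all 10 edges red] = (1/2)^10, and likewise for blue, so P[monochromatic] = 2·(1/2)^10 = 2^{1 − 10} = 1/512.
By linearity of expectation: E[X] = C(20, 5) · 2^{1 − 10} = 15504 · 1/512 = 969/32.
Numerically: E[X] ≈ 30.281250.

E[X] = C(20,5)·2^(1−C(5,2)) = 969/32 ≈ 30.281250.


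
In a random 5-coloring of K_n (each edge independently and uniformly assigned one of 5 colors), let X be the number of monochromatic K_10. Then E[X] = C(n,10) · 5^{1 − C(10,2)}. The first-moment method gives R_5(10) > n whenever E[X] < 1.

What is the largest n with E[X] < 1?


We need C(n, 10) · 5^{1 − 45} < 1, i.e. C(n, 10) < 5^{45 − 1} = 5684341886080801486968994140625.
Check values of n near the boundary:
  n = 5387: C(5387, 10) = 5624406917627224603154306376491; 5624406917627224603154306376491 < 5684341886080801486968994140625? YES
  n = 5388: C(5388, 10) = 5634865093375880654852250419586; 5634865093375880654852250419586 < 5684341886080801486968994140625? YES
  n = 5389: C(5389, 10) = 5645340767466558997768874792926; 5645340767466558997768874792926 < 5684341886080801486968994140625? YES
  n = 5390: C(5390, 10) = 5655833965919099070255434039753; 5655833965919099070255434039753 < 5684341886080801486968994140625? YES
  n = 5391: C(5391, 10) = 5666344714787188828795213697883; 5666344714787188828795213697883 < 5684341886080801486968994140625? YES
  n = 5392: C(5392, 10) = 5676873040158402483252283957448; 5676873040158402483252283957448 < 5684341886080801486968994140625? YES
  n = 5393: C(5393, 10) = 5687418968154238267170642278008; 5687418968154238267170642278008 < 5684341886080801486968994140625? NO
  n = 5394: C(5394, 10) = 5697982524930156243149785372878; 5697982524930156243149785372878 < 5684341886080801486968994140625? NO
  n = 5395: C(5395, 10) = 5708563736675616143322765475706; 5708563736675616143322765475706 < 5684341886080801486968994140625? NO
The largest n with C(n, 10) < 5684341886080801486968994140625 is n = 5392 (where E[X] = 5676873040158402483252283957448/5684341886080801486968994140625 ≈ 0.99869). Hence R_5(10) > 5392, i.e. R_5(10) ≥ 5393.

Largest n = 5392; hence R_5(10) > 5392.


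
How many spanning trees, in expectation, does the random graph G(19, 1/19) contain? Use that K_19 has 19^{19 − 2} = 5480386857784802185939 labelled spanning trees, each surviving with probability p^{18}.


K_19 has 19^{19 − 2} = 5480386857784802185939 labelled spanning trees.
For each such spanning tree H, let X_H = 1 if all 18 edges of H are present in G. Then P[X_H = 1] = p^{18} = (1/19)^{18} = 1/104127350297911241532841.
Summing the indicators: E[X] = Σ_H E[X_H] = 5480386857784802185939 · p^{18} = 5480386857784802185939 · 1/104127350297911241532841 = 1/19.
Numerically: E[X] ≈ 0.052632.

E[X] = 5480386857784802185939 · (1/19)^{18} = 1/19 ≈ 0.052632.


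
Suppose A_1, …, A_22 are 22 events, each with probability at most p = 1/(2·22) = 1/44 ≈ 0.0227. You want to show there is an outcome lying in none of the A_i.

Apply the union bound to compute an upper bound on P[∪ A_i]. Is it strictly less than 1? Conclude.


Union bound: P[∪_{i=1}^{22} A_i] ≤ Σ_i P[A_i] ≤ 22·p = 22·(1/44) = 1/2.
Numerically: 1/2 ≈ 0.5000.
Is 1/2 < 1? YES.
Since P[∪ A_i] ≤ 1/2 < 1, the complement has P[∩ A_i^c] ≥ 1 − 1/2 = 1/2 > 0, so some outcome avoids every A_i.

22·p = 1/2 ≈ 0.5000; existence CERTIFIED by the union bound.


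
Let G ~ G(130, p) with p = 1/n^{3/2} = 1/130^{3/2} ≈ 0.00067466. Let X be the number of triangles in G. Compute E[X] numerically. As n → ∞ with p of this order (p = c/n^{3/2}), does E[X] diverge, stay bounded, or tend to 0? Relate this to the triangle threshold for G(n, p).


Number of potential triangles: C(130, 3) = 357760.
Each occurs with probability p³ ≈ (0.00067466)³ ≈ 3.07082392e-10.
By linearity: E[X] = C(130, 3)·p³ ≈ 357760 · 3.07082392e-10 ≈ 0.000110.
Since α = 3/2 > 1, p = c/n^{3/2} = o(1/n) is below the triangle threshold p ~ 1/n. Asymptotically E[X] ~ (c³/6)·n^{3(1−α)} = (1³/6)·n^{-1.5} → 0, so by Markov's inequality G has no triangles w.h.p.

E[X] ≈ 0.000110; in regime p = Θ(1/n^{3/2}) E[X] tends to 0 (below the triangle threshold p ~ 1/n).


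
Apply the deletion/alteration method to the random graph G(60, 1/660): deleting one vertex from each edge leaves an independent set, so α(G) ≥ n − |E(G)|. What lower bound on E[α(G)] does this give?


E[|E(G)|] = C(60, 2)·p = 1770 · (1/660) = 59/22.
E[α(G)] ≥ n − E[|E(G)|] = 60 − 59/22 = 1261/22.
Numerically: ≈ 57.318182.
(This is only a lower bound; the true E[α(G)] may be larger.)

E[α(G)] ≥ 1261/22 ≈ 57.318182.


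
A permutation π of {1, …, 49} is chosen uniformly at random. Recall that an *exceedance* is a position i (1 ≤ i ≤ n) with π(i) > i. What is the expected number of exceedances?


Write X = Σ_{i=1}^{49} X_i, where X_i = 1_{π(i) > i}.
For each fixed i, π(i) is uniform over {1, …, 49} (marginal of a uniform permutation), so P[π(i) > i] = (n − i)/n. Summing: Σ_{i=1}^{49} (n − i)/n = (0 + 1 + … + 48)/49 = 49(49 − 1)/(2·49) = (49 − 1)/2.
Hence E[X] = Σ_{i=1}^{49} (49 − i)/49 = 24 ≈ 24.00000.

E[X] = 24 = 24.00000.


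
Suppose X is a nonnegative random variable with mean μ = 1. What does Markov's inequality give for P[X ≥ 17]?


μ = E[X] = 1, a = 17.
Markov: P[X ≥ 17] ≤ μ/a = (1)/17 = 1/17.
Numerically: ≈ 0.0588.
(Since a = 17 > μ = 1.0000, the bound 1/17 is < 1 and informative.)

P[X ≥ 17] ≤ 1/17 ≈ 0.0588.


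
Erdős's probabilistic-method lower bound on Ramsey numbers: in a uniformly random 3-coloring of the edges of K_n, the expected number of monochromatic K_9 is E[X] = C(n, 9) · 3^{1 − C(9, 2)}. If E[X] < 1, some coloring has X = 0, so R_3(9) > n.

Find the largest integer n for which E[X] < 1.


We need C(n, 9) · 3^{1 − 36} < 1, i.e. C(n, 9) < 3^{36 − 1} = 50031545098999707.
Check values of n near the boundary:
  n = 299: C(299, 9) = 46610674441390059; 46610674441390059 < 50031545098999707? YES
  n = 300: C(300, 9) = 48052241692154700; 48052241692154700 < 50031545098999707? YES
  n = 301: C(301, 9) = 49533303936090975; 49533303936090975 < 50031545098999707? YES
  n = 302: C(302, 9) = 51054804739588650; 51054804739588650 < 50031545098999707? NO
  n = 303: C(303, 9) = 52617706925494425; 52617706925494425 < 50031545098999707? NO
The largest n with C(n, 9) < 50031545098999707 is n = 301 (where E[X] = 16511101312030325/16677181699666569 ≈ 0.990). Hence R_3(9) > 301, i.e. R_3(9) ≥ 302.

Largest n = 301; hence R_3(9) > 301.


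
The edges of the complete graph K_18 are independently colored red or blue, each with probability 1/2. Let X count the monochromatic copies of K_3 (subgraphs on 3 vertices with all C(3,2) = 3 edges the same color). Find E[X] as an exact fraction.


Let X = Σ_S X_S over the C(18, 3) = 816 subsets S of size 3, where X_S = 1 if the K_3 on S is monochromatic.
For a fixed S, the K_3 on S has C(3, 2) = 3 edges. P[all 3 edges red] = (1/2)^3, and likewise for blue, so P[monochromatic] = 2·(1/2)^3 = 2^{1 − 3} = 1/4.
By linearity of expectation: E[X] = C(18, 3) · 2^{1 − 3} = 816 · 1/4 = 204.
Numerically: E[X] ≈ 204.000.

E[X] = C(18,3)·2^(1−C(3,2)) = 204 ≈ 204.000.


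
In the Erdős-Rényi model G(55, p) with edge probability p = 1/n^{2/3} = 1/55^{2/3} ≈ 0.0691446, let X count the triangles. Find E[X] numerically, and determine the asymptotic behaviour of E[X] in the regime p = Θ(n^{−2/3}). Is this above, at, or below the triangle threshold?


Number of potential triangles: C(55, 3) = 26235.
Each occurs with probability p³ ≈ (0.0691446)³ ≈ 3.30578512e-04.
By linearity: E[X] = C(55, 3)·p³ ≈ 26235 · 3.30578512e-04 ≈ 8.672727.
Since α = 2/3 < 1, p = c/n^{2/3} ≫ 1/n is above the triangle threshold p ~ 1/n. Asymptotically E[X] ~ (c³/6)·n^{3(1−α)} = (1³/6)·n^{1} → ∞; triangles are abundant w.h.p.

E[X] ≈ 8.672727; in regime p = Θ(1/n^{2/3}) E[X] diverges (above the triangle threshold p ~ 1/n).


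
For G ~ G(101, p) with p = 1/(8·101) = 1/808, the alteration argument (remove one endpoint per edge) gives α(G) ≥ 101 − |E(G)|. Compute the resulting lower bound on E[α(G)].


E[|E(G)|] = C(101, 2)·p = 5050 · (1/808) = 25/4.
E[α(G)] ≥ n − E[|E(G)|] = 101 − 25/4 = 379/4.
Numerically: ≈ 94.75000.
(This is only a lower bound; the true E[α(G)] may be larger.)

E[α(G)] ≥ 379/4 ≈ 94.75000.


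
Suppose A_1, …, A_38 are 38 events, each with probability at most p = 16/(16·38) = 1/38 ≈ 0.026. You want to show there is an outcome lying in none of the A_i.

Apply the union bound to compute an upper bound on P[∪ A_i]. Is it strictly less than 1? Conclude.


Union bound: P[∪_{i=1}^{38} A_i] ≤ Σ_i P[A_i] ≤ 38·p = 38·(1/38) = 1.
Numerically: 1 ≈ 1.000.
Is 1 < 1? NO.
Since the bound 1 is ≥ 1, the union bound is uninformative here; it does NOT by itself certify existence.

38·p = 1 ≈ 1.000; existence NOT certified by the union bound.


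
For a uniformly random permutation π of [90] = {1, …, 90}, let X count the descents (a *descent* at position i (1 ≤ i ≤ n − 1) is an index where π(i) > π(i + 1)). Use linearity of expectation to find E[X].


Write X = Σ X_I over i = 1, …, 89, with X_I the indicator of one descent.
There are 89 indicators.
For each fixed i, the pair (π(i), π(i+1)) is a uniformly random ordered pair of distinct values from {1, …, 90}; by symmetry P[π(i) > π(i+1)] = 1/2.
By linearity: E[X] = 89 · (1/2) = (90 − 1) · (1/2) = 89/2 ≈ 44.500.

E[X] = 89/2 = 44.500.


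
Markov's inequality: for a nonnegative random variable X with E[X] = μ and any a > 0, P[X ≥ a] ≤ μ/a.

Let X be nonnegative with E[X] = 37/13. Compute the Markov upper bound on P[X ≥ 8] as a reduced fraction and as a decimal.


μ = E[X] = 37/13, a = 8.
Markov: P[X ≥ 8] ≤ μ/a = (37/13)/8 = 37/104.
Numerically: ≈ 0.35577.
(Since a = 8 > μ = 2.84615, the bound 37/104 is < 1 and informative.)

P[X ≥ 8] ≤ 37/104 ≈ 0.35577.


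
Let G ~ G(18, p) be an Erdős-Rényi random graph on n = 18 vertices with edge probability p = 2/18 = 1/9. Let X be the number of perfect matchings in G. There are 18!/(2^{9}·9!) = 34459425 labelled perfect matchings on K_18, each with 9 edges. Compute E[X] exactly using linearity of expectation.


K_18 has 18!/(2^{9}·9!) = 34459425 labelled perfect matchings.
For each such perfect matching H, let X_H = 1 if all 9 edges of H are present in G. Then P[X_H = 1] = p^{9} = (1/9)^{9} = 1/387420489.
By linearity: E[X] = Σ_H E[X_H] = 34459425 · p^{9} = 34459425 · 1/387420489 = 425425/4782969.
Numerically: E[X] ≈ 0.0889.

E[X] = 34459425 · (1/9)^{9} = 425425/4782969 ≈ 0.0889.


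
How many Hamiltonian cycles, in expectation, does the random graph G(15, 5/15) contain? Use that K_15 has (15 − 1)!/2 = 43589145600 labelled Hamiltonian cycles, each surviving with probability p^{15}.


K_15 has (15 − 1)!/2 = 43589145600 labelled Hamiltonian cycles.
For each such Hamiltonian cycle H, let X_H = 1 if all 15 edges of H are present in G. Then P[X_H = 1] = p^{15} = (1/3)^{15} = 1/14348907.
By linearity of expectation: E[X] = Σ_H E[X_H] = 43589145600 · p^{15} = 43589145600 · 1/14348907 = 179379200/59049.
Numerically: E[X] ≈ 3037.8.

E[X] = 43589145600 · (1/3)^{15} = 179379200/59049 ≈ 3037.8.


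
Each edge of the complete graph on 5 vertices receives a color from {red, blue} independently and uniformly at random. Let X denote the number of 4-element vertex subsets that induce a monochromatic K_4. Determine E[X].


Let X = Σ_S X_S over the C(5, 4) = 5 subsets S of size 4, where X_S = 1 if the K_4 on S is monochromatic.
For a fixed S, the K_4 on S has C(4, 2) = 6 edges. P[all 6 edges red] = (1/2)^6, and likewise for blue, so P[monochromatic] = 2·(1/2)^6 = 2^{1 − 6} = 1/32.
By linearity: E[X] = C(5, 4) · 2^{1 − 6} = 5 · 1/32 = 5/32.
Numerically: E[X] ≈ 0.156.

E[X] = C(5,4)·2^(1−C(4,2)) = 5/32 ≈ 0.156.


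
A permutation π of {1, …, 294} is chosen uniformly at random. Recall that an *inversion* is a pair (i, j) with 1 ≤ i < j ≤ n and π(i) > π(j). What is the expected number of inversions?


Write X = Σ X_I over the C(294, 2) = 43071 pairs i < j, with X_I the indicator of one inversion.
There are 43071 indicators.
For each fixed pair i < j, the values π(i) and π(j) are two distinct elements of {1, …, 294} in uniformly random order; by symmetry P[π(i) > π(j)] = 1/2.
By linearity: E[X] = 43071 · (1/2) = C(294, 2) · (1/2) = 43071/2 = 43071/2 ≈ 21535.50000.

E[X] = 43071/2 = 21535.50000.


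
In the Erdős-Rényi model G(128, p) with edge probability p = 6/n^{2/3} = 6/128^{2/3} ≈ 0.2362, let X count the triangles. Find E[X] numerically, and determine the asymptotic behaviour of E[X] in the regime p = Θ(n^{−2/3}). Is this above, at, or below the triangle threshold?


Number of potential triangles: C(128, 3) = 341376.
Each occurs with probability p³ ≈ (0.2362)³ ≈ 1.318359e-02.
By linearity: E[X] = C(128, 3)·p³ ≈ 341376 · 1.318359e-02 ≈ 4500.5625.
Since α = 2/3 < 1, p = c/n^{2/3} ≫ 1/n is above the triangle threshold p ~ 1/n. Asymptotically E[X] ~ (c³/6)·n^{3(1−α)} = (6³/6)·n^{1} → ∞; triangles are abundant w.h.p.

E[X] ≈ 4500.5625; in regime p = Θ(1/n^{2/3}) E[X] diverges (above the triangle threshold p ~ 1/n).


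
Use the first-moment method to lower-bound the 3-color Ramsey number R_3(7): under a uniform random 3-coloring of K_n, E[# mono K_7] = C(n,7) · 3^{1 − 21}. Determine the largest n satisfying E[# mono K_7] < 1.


We need C(n, 7) · 3^{1 − 21} < 1, i.e. C(n, 7) < 3^{21 − 1} = 3486784401.
Check values of n near the boundary:
  n = 78: C(78, 7) = 2641902120; 2641902120 < 3486784401? YES
  n = 79: C(79, 7) = 2898753715; 2898753715 < 3486784401? YES
  n = 80: C(80, 7) = 3176716400; 3176716400 < 3486784401? YES
  n = 81: C(81, 7) = 3477216600; 3477216600 < 3486784401? YES
  n = 82: C(82, 7) = 3801756816; 3801756816 < 3486784401? NO
  n = 83: C(83, 7) = 4151918628; 4151918628 < 3486784401? NO
  n = 84: C(84, 7) = 4529365776; 4529365776 < 3486784401? NO
The largest n with C(n, 7) < 3486784401 is n = 81 (where E[X] = 42928600/43046721 ≈ 0.9973). Hence R_3(7) > 81, i.e. R_3(7) ≥ 82.

Largest n = 81; hence R_3(7) > 81.


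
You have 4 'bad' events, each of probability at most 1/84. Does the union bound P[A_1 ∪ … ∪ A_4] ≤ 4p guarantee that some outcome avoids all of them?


Union bound: P[∪_{i=1}^{4} A_i] ≤ Σ_i P[A_i] ≤ 4·p = 4·(1/84) = 1/21.
Numerically: 1/21 ≈ 0.04762.
Is 1/21 < 1? YES.
Since P[∪ A_i] ≤ 1/21 < 1, the complement has P[∩ A_i^c] ≥ 1 − 1/21 = 20/21 > 0, so some outcome avoids every A_i.

4·p = 1/21 ≈ 0.04762; existence CERTIFIED by the union bound.


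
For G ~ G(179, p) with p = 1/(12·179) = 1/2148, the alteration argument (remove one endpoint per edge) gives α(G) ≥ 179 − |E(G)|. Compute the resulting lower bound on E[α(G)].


E[|E(G)|] = C(179, 2)·p = 15931 · (1/2148) = 89/12.
E[α(G)] ≥ n − E[|E(G)|] = 179 − 89/12 = 2059/12.
Numerically: ≈ 171.5833.
(This is only a lower bound; the true E[α(G)] may be larger.)

E[α(G)] ≥ 2059/12 ≈ 171.5833.
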